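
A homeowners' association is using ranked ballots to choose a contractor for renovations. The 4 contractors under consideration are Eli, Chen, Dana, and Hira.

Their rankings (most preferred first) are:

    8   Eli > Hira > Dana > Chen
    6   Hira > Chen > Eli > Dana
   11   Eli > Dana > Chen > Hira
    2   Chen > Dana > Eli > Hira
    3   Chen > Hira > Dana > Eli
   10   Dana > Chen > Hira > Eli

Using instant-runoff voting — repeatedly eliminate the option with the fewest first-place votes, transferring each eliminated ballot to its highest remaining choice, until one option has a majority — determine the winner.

Round 1: Eli 19, Dana 10, Hira 6, Chen 5. Chen has the fewest and is eliminated.
Round 2: Eli 19, Dana 12, Hira 9. Hira has the fewest and is eliminated.
Round 3: Eli 25, Dana 15. Eli has a majority.

Eli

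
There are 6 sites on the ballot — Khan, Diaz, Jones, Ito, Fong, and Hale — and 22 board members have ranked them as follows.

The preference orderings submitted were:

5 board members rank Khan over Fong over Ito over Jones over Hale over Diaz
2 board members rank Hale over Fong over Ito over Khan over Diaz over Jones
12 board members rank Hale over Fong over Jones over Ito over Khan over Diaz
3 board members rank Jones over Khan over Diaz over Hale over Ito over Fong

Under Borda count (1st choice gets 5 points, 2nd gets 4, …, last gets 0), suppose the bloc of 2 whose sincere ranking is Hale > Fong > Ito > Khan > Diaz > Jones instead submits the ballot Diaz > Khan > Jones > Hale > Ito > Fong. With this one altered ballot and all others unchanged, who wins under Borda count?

Borda totals with the altered ballot: Khan 57, Diaz 19, Jones 67, Ito 44, Fong 68, Hale 75.
The winner is unchanged: still Hale.

Hale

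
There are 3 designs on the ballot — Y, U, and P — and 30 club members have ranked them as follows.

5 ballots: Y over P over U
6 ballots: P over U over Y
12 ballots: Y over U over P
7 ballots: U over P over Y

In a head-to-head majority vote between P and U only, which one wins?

U

Ballots ranking P above U: 5+6 = 11.
Ballots ranking U above P: 12+7 = 19.
U wins the head-to-head, 19–11.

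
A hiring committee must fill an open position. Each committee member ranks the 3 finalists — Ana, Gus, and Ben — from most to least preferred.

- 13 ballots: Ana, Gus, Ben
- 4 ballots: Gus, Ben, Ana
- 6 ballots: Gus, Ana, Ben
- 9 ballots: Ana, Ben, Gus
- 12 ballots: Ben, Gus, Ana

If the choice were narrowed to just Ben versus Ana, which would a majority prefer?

Ana

Ballots ranking Ben above Ana: 4+12 = 16.
Ballots ranking Ana above Ben: 13+6+9 = 28.
Ana wins the head-to-head, 28–16.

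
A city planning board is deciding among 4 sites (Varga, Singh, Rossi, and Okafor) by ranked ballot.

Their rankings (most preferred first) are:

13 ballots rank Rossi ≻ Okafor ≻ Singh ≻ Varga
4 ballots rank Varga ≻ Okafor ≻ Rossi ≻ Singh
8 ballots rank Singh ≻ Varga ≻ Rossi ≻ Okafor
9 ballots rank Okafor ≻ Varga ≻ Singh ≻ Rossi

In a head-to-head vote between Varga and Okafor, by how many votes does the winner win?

10

Ballots ranking Varga above Okafor: 4+8 = 12.
Ballots ranking Okafor above Varga: 13+9 = 22.
Okafor wins 22–12, a margin of 10.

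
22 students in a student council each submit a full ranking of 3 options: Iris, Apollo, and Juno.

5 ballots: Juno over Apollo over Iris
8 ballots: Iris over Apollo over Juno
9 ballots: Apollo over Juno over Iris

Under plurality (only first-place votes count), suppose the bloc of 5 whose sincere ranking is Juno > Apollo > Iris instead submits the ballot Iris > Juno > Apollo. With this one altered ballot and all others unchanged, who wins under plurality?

Iris

First-place totals with the altered ballot: Iris 13, Apollo 9, Juno 0.
The switch changes the winner from Apollo to Iris.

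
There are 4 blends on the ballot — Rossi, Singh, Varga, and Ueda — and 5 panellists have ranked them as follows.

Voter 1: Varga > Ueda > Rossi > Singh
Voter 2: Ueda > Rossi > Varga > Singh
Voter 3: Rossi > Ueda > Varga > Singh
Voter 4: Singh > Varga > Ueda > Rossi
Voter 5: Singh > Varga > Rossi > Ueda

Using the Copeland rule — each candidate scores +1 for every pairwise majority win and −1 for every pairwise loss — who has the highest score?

Varga

Pairwise results:
  Rossi vs Singh: Rossi wins 3–2.
  Rossi vs Varga: Varga wins 3–2.
  Rossi vs Ueda: Ueda wins 3–2.
  Singh vs Varga: Varga wins 3–2.
  Singh vs Ueda: Ueda wins 3–2.
  Varga vs Ueda: Varga wins 3–2.
Copeland scores (wins − losses):
  Rossi: 1 − 2 = -1
  Singh: 0 − 3 = -3
  Varga: 3 − 0 = 3
  Ueda: 2 − 1 = 1
Varga has the best Copeland score.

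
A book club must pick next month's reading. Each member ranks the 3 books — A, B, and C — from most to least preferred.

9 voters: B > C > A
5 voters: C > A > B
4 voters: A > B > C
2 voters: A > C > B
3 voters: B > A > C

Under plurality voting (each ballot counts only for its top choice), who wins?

First-place vote totals:
  A: 6
  B: 12
  C: 5
B has the most first-place votes.

B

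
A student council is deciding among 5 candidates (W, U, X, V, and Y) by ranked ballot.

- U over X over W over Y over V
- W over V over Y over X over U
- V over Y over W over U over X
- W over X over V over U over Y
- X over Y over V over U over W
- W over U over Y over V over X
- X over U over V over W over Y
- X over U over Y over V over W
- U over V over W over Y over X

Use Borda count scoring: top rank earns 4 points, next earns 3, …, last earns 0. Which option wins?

U

Borda scores:
  W: 2 + 4 + 2 + 4 + 0 + 4 + 1 + 0 + 2 = 19
  U: 4 + 0 + 1 + 1 + 1 + 3 + 3 + 3 + 4 = 20
  X: 3 + 1 + 0 + 3 + 4 + 0 + 4 + 4 + 0 = 19
  V: 0 + 3 + 4 + 2 + 2 + 1 + 2 + 1 + 3 = 18
  Y: 1 + 2 + 3 + 0 + 3 + 2 + 0 + 2 + 1 = 14
U has the highest total.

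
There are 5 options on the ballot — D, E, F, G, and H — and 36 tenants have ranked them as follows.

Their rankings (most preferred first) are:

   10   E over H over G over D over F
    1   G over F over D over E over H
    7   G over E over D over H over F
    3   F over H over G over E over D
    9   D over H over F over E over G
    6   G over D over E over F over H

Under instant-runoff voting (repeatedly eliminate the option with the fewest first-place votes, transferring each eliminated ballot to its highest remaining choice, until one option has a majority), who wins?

E

Round 1: G 14, E 10, D 9, F 3, H 0. H has the fewest and is eliminated.
Round 2: G 14, E 10, D 9, F 3. F has the fewest and is eliminated.
Round 3: G 17, E 10, D 9. D has the fewest and is eliminated.
Round 4: E 19, G 17. E has a majority.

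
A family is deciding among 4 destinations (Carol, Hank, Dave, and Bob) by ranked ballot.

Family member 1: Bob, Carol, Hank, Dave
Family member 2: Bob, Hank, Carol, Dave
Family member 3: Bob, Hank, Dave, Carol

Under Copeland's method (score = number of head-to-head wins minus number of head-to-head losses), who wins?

Pairwise results:
  Carol vs Hank: Hank wins 2–1.
  Carol vs Dave: Carol wins 2–1.
  Carol vs Bob: Bob wins 3–0.
  Hank vs Dave: Hank wins 3–0.
  Hank vs Bob: Bob wins 3–0.
  Dave vs Bob: Bob wins 3–0.
Copeland scores (wins − losses):
  Carol: 1 − 2 = -1
  Hank: 2 − 1 = 1
  Dave: 0 − 3 = -3
  Bob: 3 − 0 = 3
Bob has the best Copeland score.

Bob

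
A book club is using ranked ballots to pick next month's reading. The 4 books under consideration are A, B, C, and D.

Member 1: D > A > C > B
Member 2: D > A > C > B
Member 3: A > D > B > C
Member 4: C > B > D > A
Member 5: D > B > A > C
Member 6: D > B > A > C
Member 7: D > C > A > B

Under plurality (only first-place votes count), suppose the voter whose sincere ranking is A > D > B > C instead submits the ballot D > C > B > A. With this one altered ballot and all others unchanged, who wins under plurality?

First-place totals with the altered ballot: A 0, B 0, C 1, D 6.
The winner is unchanged: still D.

D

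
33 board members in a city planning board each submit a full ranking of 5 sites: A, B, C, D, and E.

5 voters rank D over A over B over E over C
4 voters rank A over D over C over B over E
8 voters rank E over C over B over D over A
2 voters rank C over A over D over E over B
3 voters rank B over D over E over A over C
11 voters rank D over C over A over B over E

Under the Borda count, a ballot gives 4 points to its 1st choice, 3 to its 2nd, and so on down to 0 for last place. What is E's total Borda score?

45

Borda scores:
  A: 5·3 + 4·4 + 8·0 + 2·3 + 3·1 + 11·2 = 62
  B: 5·2 + 4·1 + 8·2 + 2·0 + 3·4 + 11·1 = 53
  C: 5·0 + 4·2 + 8·3 + 2·4 + 3·0 + 11·3 = 73
  D: 5·4 + 4·3 + 8·1 + 2·2 + 3·3 + 11·4 = 97
  E: 5·1 + 4·0 + 8·4 + 2·1 + 3·2 + 11·0 = 45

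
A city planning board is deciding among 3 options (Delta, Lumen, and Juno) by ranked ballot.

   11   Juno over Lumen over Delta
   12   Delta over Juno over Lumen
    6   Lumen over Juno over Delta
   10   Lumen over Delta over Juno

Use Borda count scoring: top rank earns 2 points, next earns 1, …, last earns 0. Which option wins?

Lumen

Borda scores:
  Delta: 11·0 + 12·2 + 6·0 + 10·1 = 34
  Lumen: 11·1 + 12·0 + 6·2 + 10·2 = 43
  Juno: 11·2 + 12·1 + 6·1 + 10·0 = 40
Lumen has the highest total.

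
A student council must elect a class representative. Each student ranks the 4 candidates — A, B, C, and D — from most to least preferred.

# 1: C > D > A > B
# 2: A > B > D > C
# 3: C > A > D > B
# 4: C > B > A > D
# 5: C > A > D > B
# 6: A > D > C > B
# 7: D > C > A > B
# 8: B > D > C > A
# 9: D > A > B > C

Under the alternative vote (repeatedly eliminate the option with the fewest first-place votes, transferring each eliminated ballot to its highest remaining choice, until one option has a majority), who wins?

Round 1: C 4, A 2, D 2, B 1. B has the fewest and is eliminated.
Round 2: C 4, D 3, A 2. A has the fewest and is eliminated.
Round 3: D 5, C 4. D has a majority.

D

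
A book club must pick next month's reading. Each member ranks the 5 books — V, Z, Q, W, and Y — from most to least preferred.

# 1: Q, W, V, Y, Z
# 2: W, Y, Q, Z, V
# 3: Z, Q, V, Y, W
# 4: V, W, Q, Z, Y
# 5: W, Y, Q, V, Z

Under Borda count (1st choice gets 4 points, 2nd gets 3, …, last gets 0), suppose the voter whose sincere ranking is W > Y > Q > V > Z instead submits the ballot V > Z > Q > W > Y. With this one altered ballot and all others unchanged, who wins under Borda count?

Borda totals with the altered ballot: V 12, Z 9, Q 13, W 11, Y 5.
The switch changes the winner from W to Q.

Q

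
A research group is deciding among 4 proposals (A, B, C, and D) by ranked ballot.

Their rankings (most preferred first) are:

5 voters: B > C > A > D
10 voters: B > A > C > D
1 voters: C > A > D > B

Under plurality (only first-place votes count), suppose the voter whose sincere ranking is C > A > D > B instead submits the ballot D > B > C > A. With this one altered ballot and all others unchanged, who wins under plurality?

First-place totals with the altered ballot: A 0, B 15, C 0, D 1.
The winner is unchanged: still B.

B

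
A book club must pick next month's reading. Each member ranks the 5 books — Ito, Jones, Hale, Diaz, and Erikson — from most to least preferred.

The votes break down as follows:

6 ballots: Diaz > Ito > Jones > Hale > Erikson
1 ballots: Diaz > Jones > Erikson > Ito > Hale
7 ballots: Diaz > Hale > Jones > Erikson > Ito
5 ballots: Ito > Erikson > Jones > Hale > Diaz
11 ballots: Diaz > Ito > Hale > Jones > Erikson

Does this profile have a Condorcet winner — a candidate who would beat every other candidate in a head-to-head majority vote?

Yes

Head-to-head results (30 voters total):
Ito vs Jones: Ito wins 22–8.
Ito vs Hale: Ito wins 23–7.
Ito vs Diaz: Diaz wins 25–5.
Ito vs Erikson: Ito wins 22–8.
Jones vs Hale: Hale wins 18–12.
Jones vs Diaz: Diaz wins 25–5.
Jones vs Erikson: Jones wins 25–5.
Hale vs Diaz: Diaz wins 25–5.
Hale vs Erikson: Hale wins 24–6.
Diaz vs Erikson: Diaz wins 25–5.
Diaz beats each rival — Ito (25–5), Jones (25–5), Hale (25–5), Erikson (25–5) — so Diaz is the Condorcet winner.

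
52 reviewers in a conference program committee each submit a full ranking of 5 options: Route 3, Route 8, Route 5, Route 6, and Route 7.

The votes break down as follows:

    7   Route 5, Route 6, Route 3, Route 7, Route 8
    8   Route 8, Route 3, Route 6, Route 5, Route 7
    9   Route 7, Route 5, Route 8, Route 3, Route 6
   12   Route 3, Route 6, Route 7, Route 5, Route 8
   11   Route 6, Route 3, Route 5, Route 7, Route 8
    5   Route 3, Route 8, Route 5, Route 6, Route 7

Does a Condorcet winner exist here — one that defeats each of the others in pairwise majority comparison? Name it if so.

Route 3

Head-to-head results (52 voters total):
Route 3 vs Route 8: Route 3 wins 35–17.
Route 3 vs Route 5: Route 3 wins 36–16.
Route 3 vs Route 6: Route 3 wins 34–18.
Route 3 vs Route 7: Route 3 wins 43–9.
Route 8 vs Route 5: Route 5 wins 39–13.
Route 8 vs Route 6: Route 6 wins 30–22.
Route 8 vs Route 7: Route 7 wins 39–13.
Route 5 vs Route 6: Route 6 wins 31–21.
Route 5 vs Route 7: Route 5 wins 31–21.
Route 6 vs Route 7: Route 6 wins 43–9.
Route 3 beats each rival — Route 8 (35–17), Route 5 (36–16), Route 6 (34–18), Route 7 (43–9) — so Route 3 is the Condorcet winner.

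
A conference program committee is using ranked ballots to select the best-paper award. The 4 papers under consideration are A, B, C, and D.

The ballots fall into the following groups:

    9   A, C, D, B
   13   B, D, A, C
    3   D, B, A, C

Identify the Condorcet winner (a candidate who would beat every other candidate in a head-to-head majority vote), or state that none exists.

Head-to-head results (25 voters total):
A vs B: B wins 16–9.
A vs C: A wins 25–0.
A vs D: D wins 16–9.
B vs C: B wins 16–9.
B vs D: B wins 13–12.
C vs D: D wins 16–9.
B beats each rival — A (16–9), C (16–9), D (13–12) — so B is the Condorcet winner.

B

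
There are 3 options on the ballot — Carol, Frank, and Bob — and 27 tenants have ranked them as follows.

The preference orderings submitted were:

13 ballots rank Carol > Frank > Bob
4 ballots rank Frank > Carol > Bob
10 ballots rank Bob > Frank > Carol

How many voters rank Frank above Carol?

Ballots ranking Frank above Carol: 4+10 = 14.
Ballots ranking Carol above Frank: 13.
So 14 of 27 voters prefer Frank to Carol.

14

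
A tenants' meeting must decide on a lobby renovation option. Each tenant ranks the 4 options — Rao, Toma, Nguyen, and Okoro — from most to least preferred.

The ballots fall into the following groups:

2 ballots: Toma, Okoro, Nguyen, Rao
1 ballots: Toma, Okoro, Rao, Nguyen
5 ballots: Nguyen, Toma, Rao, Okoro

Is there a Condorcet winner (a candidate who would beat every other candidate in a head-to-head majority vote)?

Yes

Head-to-head results (8 voters total):
Rao vs Toma: Toma wins 8–0.
Rao vs Nguyen: Nguyen wins 7–1.
Rao vs Okoro: Rao wins 5–3.
Toma vs Nguyen: Nguyen wins 5–3.
Toma vs Okoro: Toma wins 8–0.
Nguyen vs Okoro: Nguyen wins 5–3.
Nguyen beats each rival — Rao (7–1), Toma (5–3), Okoro (5–3) — so Nguyen is the Condorcet winner.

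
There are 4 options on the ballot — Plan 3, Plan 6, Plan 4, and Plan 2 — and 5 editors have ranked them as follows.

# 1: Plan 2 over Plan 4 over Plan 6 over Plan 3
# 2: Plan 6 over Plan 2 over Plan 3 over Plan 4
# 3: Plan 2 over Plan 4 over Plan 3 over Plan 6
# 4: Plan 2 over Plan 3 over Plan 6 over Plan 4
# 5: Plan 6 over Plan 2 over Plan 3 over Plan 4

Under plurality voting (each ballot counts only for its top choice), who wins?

Plan 2

First-place vote totals:
  Plan 3: 0
  Plan 6: 2
  Plan 4: 0
  Plan 2: 3
Plan 2 has the most first-place votes.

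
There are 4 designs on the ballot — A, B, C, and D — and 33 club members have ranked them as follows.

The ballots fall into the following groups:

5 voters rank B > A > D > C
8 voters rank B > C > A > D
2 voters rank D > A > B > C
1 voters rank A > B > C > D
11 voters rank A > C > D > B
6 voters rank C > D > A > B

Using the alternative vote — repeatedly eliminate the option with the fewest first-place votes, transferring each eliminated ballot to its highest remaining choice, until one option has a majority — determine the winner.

Round 1: B 13, A 12, C 6, D 2. D has the fewest and is eliminated.
Round 2: A 14, B 13, C 6. C has the fewest and is eliminated.
Round 3: A 20, B 13. A has a majority.

A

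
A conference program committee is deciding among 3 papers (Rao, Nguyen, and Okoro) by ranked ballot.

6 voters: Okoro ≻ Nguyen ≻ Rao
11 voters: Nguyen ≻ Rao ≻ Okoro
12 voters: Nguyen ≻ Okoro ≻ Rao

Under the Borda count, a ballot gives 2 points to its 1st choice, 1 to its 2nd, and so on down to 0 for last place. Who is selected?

Borda scores:
  Rao: 6·0 + 11·1 + 12·0 = 11
  Nguyen: 6·1 + 11·2 + 12·2 = 52
  Okoro: 6·2 + 11·0 + 12·1 = 24
Nguyen has the highest total.

Nguyen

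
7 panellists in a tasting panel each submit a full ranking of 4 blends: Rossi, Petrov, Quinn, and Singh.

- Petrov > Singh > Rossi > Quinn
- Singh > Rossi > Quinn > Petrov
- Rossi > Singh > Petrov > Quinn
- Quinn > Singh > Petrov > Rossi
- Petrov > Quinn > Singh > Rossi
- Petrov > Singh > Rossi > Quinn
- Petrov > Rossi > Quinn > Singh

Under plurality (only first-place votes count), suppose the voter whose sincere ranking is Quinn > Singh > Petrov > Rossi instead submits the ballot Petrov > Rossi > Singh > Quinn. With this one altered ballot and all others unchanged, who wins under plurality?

First-place totals with the altered ballot: Rossi 1, Petrov 5, Quinn 0, Singh 1.
The winner is unchanged: still Petrov.

Petrov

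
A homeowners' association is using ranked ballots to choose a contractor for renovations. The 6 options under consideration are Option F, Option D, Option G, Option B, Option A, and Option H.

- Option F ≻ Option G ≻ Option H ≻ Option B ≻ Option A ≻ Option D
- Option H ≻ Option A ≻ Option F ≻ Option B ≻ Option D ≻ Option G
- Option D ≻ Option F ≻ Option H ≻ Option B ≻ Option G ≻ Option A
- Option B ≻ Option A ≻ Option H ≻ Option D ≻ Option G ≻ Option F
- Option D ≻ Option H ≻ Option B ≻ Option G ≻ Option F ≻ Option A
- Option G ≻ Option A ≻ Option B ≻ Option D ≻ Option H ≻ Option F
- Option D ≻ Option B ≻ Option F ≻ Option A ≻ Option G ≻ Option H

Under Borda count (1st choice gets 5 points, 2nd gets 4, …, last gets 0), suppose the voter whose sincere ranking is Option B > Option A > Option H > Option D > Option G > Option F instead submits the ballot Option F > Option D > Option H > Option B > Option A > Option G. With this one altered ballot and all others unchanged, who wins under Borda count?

Option D

Borda totals with the altered ballot: Option F 21, Option D 22, Option G 13, Option B 18, Option A 12, Option H 19.
The switch changes the winner from Option B to Option D.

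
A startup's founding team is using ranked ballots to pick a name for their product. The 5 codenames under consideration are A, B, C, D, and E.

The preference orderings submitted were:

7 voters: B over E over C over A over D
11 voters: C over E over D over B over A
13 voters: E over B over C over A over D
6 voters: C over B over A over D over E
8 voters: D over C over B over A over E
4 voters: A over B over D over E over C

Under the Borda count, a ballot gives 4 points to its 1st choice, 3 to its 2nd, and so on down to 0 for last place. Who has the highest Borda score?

Borda scores:
  A: 7·1 + 11·0 + 13·1 + 6·2 + 8·1 + 4·4 = 56
  B: 7·4 + 11·1 + 13·3 + 6·3 + 8·2 + 4·3 = 124
  C: 7·2 + 11·4 + 13·2 + 6·4 + 8·3 + 4·0 = 132
  D: 7·0 + 11·2 + 13·0 + 6·1 + 8·4 + 4·2 = 68
  E: 7·3 + 11·3 + 13·4 + 6·0 + 8·0 + 4·1 = 110
C has the highest total.

C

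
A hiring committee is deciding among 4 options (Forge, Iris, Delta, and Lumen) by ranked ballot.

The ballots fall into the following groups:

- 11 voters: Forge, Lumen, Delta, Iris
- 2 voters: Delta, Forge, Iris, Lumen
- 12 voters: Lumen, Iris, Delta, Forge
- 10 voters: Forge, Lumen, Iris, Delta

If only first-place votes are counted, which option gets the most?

First-place vote totals:
  Forge: 21
  Iris: 0
  Delta: 2
  Lumen: 12
Forge has the most first-place votes.

Forge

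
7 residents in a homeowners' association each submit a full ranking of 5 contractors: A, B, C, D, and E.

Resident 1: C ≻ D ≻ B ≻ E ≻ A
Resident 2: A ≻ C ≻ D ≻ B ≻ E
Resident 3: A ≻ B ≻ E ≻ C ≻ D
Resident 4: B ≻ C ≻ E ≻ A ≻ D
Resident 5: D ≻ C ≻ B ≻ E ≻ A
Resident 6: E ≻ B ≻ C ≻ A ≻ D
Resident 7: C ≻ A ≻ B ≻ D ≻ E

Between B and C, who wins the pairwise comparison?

Ballots ranking B above C: 3.
Ballots ranking C above B: 4.
C wins the head-to-head, 4–3.

C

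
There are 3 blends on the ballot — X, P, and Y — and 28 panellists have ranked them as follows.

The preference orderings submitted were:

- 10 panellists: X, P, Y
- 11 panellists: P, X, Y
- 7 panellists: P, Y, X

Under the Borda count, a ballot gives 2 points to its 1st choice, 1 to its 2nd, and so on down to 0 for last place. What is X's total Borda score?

Borda scores:
  X: 10·2 + 11·1 + 7·0 = 31
  P: 10·1 + 11·2 + 7·2 = 46
  Y: 10·0 + 11·0 + 7·1 = 7

31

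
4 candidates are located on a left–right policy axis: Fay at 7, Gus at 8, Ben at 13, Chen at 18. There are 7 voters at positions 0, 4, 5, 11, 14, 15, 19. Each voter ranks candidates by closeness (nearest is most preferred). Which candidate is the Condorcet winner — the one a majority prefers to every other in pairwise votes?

With single-peaked preferences on a line, the Condorcet winner is the candidate closest to the median voter.
The median voter (position 11) is closest to Ben at 13.
Check: Ben vs Gus — voters closer to Ben: 4 of 7.

Ben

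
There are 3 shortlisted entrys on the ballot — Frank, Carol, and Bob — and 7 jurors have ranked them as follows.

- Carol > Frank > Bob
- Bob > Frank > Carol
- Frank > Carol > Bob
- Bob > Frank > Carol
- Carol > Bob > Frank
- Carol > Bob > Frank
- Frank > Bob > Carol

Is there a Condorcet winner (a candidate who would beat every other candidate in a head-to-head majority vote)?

Head-to-head results (7 voters total):
Frank vs Carol: Frank wins 4–3.
Frank vs Bob: Bob wins 4–3.
Carol vs Bob: Carol wins 4–3.
No candidate beats all others: Frank beats Carol beats Bob beats Frank, a majority cycle.

No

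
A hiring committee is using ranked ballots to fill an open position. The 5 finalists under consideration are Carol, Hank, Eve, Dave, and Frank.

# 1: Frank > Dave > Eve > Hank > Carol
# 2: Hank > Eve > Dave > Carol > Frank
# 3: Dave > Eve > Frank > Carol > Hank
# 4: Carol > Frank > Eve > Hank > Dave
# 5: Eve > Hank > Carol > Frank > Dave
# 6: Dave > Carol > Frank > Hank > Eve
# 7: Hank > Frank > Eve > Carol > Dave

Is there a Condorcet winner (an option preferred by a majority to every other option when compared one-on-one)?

No

Head-to-head results (7 voters total):
Carol vs Hank: Hank wins 4–3.
Carol vs Eve: Eve wins 5–2.
Carol vs Dave: Dave wins 4–3.
Carol vs Frank: Carol wins 4–3.
Hank vs Eve: Eve wins 4–3.
Hank vs Dave: Hank wins 4–3.
Hank vs Frank: Frank wins 4–3.
Eve vs Dave: Eve wins 4–3.
Eve vs Frank: Frank wins 4–3.
Dave vs Frank: Frank wins 4–3.
No candidate beats all others: Carol beats Frank beats Hank beats Carol, a majority cycle.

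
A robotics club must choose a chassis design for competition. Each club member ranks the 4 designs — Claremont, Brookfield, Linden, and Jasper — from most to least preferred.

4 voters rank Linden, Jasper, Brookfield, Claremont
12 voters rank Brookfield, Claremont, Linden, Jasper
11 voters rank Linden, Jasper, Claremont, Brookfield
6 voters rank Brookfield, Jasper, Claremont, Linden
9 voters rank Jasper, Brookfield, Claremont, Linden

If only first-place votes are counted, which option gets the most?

First-place vote totals:
  Claremont: 0
  Brookfield: 18
  Linden: 15
  Jasper: 9
Brookfield has the most first-place votes.

Brookfield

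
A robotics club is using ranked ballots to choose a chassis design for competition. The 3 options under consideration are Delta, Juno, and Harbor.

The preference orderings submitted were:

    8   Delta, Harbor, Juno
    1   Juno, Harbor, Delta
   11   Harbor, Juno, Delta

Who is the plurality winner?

First-place vote totals:
  Delta: 8
  Juno: 1
  Harbor: 11
Harbor has the most first-place votes.

Harbor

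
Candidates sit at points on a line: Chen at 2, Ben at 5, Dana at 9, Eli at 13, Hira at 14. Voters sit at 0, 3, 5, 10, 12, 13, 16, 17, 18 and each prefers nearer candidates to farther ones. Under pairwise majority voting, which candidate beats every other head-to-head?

With single-peaked preferences on a line, the Condorcet winner is the candidate closest to the median voter.
The median voter (position 12) is closest to Eli at 13.
Check: Eli vs Dana — voters closer to Eli: 5 of 9.

Eli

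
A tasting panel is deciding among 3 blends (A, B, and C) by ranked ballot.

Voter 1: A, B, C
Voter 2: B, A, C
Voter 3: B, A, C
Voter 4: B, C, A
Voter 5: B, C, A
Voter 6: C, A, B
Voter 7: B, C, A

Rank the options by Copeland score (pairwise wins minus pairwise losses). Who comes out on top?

B

Pairwise results:
  A vs B: B wins 5–2.
  A vs C: C wins 4–3.
  B vs C: B wins 6–1.
Copeland scores (wins − losses):
  A: 0 − 2 = -2
  B: 2 − 0 = 2
  C: 1 − 1 = 0
B has the best Copeland score.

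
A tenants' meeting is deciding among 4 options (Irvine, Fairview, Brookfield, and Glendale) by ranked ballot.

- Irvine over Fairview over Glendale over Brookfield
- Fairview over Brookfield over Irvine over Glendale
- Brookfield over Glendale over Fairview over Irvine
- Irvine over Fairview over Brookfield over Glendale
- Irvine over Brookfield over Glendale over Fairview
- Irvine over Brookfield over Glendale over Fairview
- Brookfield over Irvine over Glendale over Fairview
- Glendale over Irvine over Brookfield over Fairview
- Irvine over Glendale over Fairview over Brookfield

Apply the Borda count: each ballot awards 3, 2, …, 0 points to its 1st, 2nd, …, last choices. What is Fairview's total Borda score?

Borda scores:
  Irvine: 3 + 1 + 0 + 3 + 3 + 3 + 2 + 2 + 3 = 20
  Fairview: 2 + 3 + 1 + 2 + 0 + 0 + 0 + 0 + 1 = 9
  Brookfield: 0 + 2 + 3 + 1 + 2 + 2 + 3 + 1 + 0 = 14
  Glendale: 1 + 0 + 2 + 0 + 1 + 1 + 1 + 3 + 2 = 11

9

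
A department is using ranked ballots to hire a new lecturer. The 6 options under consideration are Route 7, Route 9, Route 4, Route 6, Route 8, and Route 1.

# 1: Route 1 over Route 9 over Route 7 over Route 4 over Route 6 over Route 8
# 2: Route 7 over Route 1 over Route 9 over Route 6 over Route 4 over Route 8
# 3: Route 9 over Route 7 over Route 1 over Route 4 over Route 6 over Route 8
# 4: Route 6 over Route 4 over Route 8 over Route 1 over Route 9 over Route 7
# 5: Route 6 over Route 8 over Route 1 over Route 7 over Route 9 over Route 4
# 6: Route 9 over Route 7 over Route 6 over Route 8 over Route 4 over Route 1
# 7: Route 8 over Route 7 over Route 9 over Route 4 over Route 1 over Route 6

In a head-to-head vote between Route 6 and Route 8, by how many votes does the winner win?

Ballots ranking Route 6 above Route 8: 6.
Ballots ranking Route 8 above Route 6: 1.
Route 6 wins 6–1, a margin of 5.

5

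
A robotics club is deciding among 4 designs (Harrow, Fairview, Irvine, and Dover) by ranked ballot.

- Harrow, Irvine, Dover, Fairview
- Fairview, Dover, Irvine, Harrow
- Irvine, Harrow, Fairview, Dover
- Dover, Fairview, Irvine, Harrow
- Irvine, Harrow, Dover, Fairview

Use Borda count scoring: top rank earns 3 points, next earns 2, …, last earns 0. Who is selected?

Borda scores:
  Harrow: 3 + 0 + 2 + 0 + 2 = 7
  Fairview: 0 + 3 + 1 + 2 + 0 = 6
  Irvine: 2 + 1 + 3 + 1 + 3 = 10
  Dover: 1 + 2 + 0 + 3 + 1 = 7
Irvine has the highest total.

Irvine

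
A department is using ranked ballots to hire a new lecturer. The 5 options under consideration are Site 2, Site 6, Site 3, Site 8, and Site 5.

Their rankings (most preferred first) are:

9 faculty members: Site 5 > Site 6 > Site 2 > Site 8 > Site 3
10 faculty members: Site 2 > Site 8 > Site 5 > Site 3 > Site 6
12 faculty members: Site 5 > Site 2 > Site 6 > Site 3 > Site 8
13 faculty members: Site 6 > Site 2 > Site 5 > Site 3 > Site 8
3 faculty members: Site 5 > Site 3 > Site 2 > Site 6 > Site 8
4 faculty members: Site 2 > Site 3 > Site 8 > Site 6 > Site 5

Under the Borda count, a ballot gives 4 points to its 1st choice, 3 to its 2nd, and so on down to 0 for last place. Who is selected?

Borda scores:
  Site 2: 9·2 + 10·4 + 12·3 + 13·3 + 3·2 + 4·4 = 155
  Site 6: 9·3 + 10·0 + 12·2 + 13·4 + 3·1 + 4·1 = 110
  Site 3: 9·0 + 10·1 + 12·1 + 13·1 + 3·3 + 4·3 = 56
  Site 8: 9·1 + 10·3 + 12·0 + 13·0 + 3·0 + 4·2 = 47
  Site 5: 9·4 + 10·2 + 12·4 + 13·2 + 3·4 + 4·0 = 142
Site 2 has the highest total.

Site 2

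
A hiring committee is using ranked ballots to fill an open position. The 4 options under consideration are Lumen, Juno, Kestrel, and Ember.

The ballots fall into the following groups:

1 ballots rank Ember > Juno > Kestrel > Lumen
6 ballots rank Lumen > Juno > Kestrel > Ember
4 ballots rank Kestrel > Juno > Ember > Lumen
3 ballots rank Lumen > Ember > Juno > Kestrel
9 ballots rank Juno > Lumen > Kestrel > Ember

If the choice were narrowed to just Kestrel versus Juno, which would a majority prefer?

Juno

Ballots ranking Kestrel above Juno: 4.
Ballots ranking Juno above Kestrel: 1+6+3+9 = 19.
Juno wins the head-to-head, 19–4.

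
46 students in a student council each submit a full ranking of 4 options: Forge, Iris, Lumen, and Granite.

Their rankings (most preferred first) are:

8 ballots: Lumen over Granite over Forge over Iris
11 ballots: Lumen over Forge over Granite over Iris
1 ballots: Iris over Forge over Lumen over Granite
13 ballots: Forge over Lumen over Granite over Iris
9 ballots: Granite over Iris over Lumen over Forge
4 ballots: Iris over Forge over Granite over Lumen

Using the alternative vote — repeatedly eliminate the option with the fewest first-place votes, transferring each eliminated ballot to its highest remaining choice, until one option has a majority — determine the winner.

Round 1: Lumen 19, Forge 13, Granite 9, Iris 5. Iris has the fewest and is eliminated.
Round 2: Lumen 19, Forge 18, Granite 9. Granite has the fewest and is eliminated.
Round 3: Lumen 28, Forge 18. Lumen has a majority.

Lumen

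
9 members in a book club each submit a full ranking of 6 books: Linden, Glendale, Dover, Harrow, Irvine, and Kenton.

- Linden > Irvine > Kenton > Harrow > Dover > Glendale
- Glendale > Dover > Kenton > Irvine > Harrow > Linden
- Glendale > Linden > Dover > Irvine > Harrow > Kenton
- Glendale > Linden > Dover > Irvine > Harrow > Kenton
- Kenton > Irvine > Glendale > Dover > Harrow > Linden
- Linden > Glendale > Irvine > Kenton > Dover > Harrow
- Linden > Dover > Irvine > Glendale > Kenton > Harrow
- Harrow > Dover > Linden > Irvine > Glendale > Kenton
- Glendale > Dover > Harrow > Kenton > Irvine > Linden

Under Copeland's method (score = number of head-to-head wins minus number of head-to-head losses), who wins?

Pairwise results:
  Linden vs Glendale: Glendale wins 5–4.
  Linden vs Dover: Linden wins 5–4.
  Linden vs Harrow: Linden wins 5–4.
  Linden vs Irvine: Linden wins 6–3.
  Linden vs Kenton: Linden wins 6–3.
  Glendale vs Dover: Glendale wins 6–3.
  Glendale vs Harrow: Glendale wins 7–2.
  Glendale vs Irvine: Glendale wins 5–4.
  Glendale vs Kenton: Glendale wins 7–2.
  Dover vs Harrow: Dover wins 7–2.
  Dover vs Irvine: Dover wins 6–3.
  Dover vs Kenton: Dover wins 6–3.
  Harrow vs Irvine: Irvine wins 7–2.
  Harrow vs Kenton: Kenton wins 5–4.
  Irvine vs Kenton: Irvine wins 6–3.
Copeland scores (wins − losses):
  Linden: 4 − 1 = 3
  Glendale: 5 − 0 = 5
  Dover: 3 − 2 = 1
  Harrow: 0 − 5 = -5
  Irvine: 2 − 3 = -1
  Kenton: 1 − 4 = -3
Glendale has the best Copeland score.

Glendale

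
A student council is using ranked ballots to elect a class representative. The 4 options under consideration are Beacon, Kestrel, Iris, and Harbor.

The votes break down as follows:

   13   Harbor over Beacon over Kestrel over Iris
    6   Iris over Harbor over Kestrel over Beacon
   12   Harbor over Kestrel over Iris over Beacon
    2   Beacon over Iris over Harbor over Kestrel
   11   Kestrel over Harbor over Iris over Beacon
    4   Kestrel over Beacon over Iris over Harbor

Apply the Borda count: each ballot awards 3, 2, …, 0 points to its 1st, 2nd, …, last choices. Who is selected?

Harbor

Borda scores:
  Beacon: 13·2 + 6·0 + 12·0 + 2·3 + 11·0 + 4·2 = 40
  Kestrel: 13·1 + 6·1 + 12·2 + 2·0 + 11·3 + 4·3 = 88
  Iris: 13·0 + 6·3 + 12·1 + 2·2 + 11·1 + 4·1 = 49
  Harbor: 13·3 + 6·2 + 12·3 + 2·1 + 11·2 + 4·0 = 111
Harbor has the highest total.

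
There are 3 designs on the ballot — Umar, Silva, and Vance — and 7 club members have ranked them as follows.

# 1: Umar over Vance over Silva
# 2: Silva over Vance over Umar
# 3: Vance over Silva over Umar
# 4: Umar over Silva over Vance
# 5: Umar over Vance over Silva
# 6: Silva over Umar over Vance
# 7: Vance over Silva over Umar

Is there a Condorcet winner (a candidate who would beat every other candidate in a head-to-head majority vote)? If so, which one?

No Condorcet winner

Head-to-head results (7 voters total):
Umar vs Silva: Silva wins 4–3.
Umar vs Vance: Umar wins 4–3.
Silva vs Vance: Vance wins 4–3.
No candidate beats all others: Umar beats Vance beats Silva beats Umar, a majority cycle.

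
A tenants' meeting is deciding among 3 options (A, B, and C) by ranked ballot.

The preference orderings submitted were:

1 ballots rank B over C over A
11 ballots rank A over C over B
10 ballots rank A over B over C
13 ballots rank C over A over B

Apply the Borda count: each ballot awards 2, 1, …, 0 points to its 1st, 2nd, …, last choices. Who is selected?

Borda scores:
  A: 0 + 11·2 + 10·2 + 13·1 = 55
  B: 2 + 11·0 + 10·1 + 13·0 = 12
  C: 1 + 11·1 + 10·0 + 13·2 = 38
A has the highest total.

A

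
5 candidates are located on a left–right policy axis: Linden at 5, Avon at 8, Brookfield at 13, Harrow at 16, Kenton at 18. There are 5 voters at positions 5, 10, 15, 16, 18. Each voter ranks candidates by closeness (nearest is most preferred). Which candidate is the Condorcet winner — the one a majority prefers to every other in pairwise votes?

Harrow

With single-peaked preferences on a line, the Condorcet winner is the candidate closest to the median voter.
The median voter (position 15) is closest to Harrow at 16.
Check: Harrow vs Linden — voters closer to Harrow: 3 of 5.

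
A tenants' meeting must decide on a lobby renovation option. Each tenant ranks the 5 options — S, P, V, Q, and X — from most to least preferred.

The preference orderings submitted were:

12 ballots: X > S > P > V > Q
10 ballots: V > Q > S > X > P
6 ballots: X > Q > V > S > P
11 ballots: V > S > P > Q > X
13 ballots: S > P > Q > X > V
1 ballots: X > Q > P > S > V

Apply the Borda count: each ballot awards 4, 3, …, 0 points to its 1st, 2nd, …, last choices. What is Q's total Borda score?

Borda scores:
  S: 12·3 + 10·2 + 6·1 + 11·3 + 13·4 + 1 = 148
  P: 12·2 + 10·0 + 6·0 + 11·2 + 13·3 + 2 = 87
  V: 12·1 + 10·4 + 6·2 + 11·4 + 13·0 + 0 = 108
  Q: 12·0 + 10·3 + 6·3 + 11·1 + 13·2 + 3 = 88
  X: 12·4 + 10·1 + 6·4 + 11·0 + 13·1 + 4 = 99

88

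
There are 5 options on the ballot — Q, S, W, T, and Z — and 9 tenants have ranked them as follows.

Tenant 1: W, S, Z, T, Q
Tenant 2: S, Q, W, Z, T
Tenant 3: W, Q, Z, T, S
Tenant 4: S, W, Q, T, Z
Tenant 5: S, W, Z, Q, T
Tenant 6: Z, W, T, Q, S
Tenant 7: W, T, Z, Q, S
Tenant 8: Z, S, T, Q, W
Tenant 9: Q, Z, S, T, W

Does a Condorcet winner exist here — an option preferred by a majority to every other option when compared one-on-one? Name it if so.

Head-to-head results (9 voters total):
Q vs S: S wins 5–4.
Q vs W: W wins 6–3.
Q vs T: Q wins 5–4.
Q vs Z: Z wins 5–4.
S vs W: S wins 5–4.
S vs T: S wins 6–3.
S vs Z: Z wins 5–4.
W vs T: W wins 7–2.
W vs Z: W wins 6–3.
T vs Z: Z wins 7–2.
No candidate beats all others: S beats W beats Z beats S, a majority cycle.

No Condorcet winner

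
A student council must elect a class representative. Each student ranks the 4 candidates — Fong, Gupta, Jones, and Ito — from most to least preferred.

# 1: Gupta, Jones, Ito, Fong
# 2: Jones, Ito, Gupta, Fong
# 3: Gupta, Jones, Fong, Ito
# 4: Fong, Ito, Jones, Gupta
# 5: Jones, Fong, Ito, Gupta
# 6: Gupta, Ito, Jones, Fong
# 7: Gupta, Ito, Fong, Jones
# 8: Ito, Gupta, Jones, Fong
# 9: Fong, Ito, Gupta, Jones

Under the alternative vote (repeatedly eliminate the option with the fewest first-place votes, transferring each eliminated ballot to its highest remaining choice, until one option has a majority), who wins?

Round 1: Gupta 4, Fong 2, Jones 2, Ito 1. Ito has the fewest and is eliminated.
Round 2: Gupta 5, Fong 2, Jones 2. Gupta has a majority.

Gupta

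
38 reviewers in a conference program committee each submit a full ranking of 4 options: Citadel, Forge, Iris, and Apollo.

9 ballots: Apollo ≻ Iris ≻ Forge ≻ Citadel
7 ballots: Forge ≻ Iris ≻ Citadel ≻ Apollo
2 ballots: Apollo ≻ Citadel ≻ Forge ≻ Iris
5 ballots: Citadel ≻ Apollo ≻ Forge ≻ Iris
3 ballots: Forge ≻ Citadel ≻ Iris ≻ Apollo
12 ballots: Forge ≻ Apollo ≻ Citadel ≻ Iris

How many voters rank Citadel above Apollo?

Ballots ranking Citadel above Apollo: 7+5+3 = 15.
Ballots ranking Apollo above Citadel: 9+2+12 = 23.
So 15 of 38 voters prefer Citadel to Apollo.

15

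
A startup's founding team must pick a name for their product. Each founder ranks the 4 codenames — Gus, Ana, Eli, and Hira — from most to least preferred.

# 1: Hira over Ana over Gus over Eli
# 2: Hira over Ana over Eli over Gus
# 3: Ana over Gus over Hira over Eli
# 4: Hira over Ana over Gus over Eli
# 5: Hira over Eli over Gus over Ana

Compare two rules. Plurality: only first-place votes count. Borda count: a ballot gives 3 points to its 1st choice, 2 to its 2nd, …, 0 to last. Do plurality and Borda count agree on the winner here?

Yes

Plurality first-place counts: Gus 0, Ana 1, Eli 0, Hira 4 → Hira.
Borda totals: Gus 5, Ana 9, Eli 3, Hira 13 → Hira.
The two rules agree on Hira.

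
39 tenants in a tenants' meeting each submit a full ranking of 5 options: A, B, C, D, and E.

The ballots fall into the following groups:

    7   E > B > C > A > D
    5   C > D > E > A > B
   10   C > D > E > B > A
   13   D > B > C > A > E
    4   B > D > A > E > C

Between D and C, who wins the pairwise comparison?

C

Ballots ranking D above C: 13+4 = 17.
Ballots ranking C above D: 7+5+10 = 22.
C wins the head-to-head, 22–17.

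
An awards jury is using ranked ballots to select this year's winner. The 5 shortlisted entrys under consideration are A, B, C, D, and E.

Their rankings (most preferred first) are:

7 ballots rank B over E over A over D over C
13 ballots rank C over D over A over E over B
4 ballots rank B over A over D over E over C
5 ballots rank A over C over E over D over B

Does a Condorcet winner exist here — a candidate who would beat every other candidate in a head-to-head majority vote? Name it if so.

Head-to-head results (29 voters total):
A vs B: A wins 18–11.
A vs C: A wins 16–13.
A vs D: A wins 16–13.
A vs E: A wins 22–7.
B vs C: C wins 18–11.
B vs D: D wins 18–11.
B vs E: E wins 18–11.
C vs D: C wins 18–11.
C vs E: C wins 18–11.
D vs E: D wins 17–12.
A beats each rival — B (18–11), C (16–13), D (16–13), E (22–7) — so A is the Condorcet winner.

A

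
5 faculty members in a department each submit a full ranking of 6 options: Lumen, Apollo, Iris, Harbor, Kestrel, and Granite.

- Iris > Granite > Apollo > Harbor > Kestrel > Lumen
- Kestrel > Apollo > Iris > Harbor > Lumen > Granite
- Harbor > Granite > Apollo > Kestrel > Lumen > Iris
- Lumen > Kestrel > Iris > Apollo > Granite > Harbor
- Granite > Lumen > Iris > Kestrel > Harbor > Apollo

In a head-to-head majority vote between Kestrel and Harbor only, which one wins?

Ballots ranking Kestrel above Harbor: 3.
Ballots ranking Harbor above Kestrel: 2.
Kestrel wins the head-to-head, 3–2.

Kestrel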